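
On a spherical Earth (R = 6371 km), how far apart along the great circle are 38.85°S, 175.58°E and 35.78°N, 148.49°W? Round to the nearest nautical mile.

4904 nmi

Δλ = -148.49 − 175.58 = -324.07°; wrapped into (−180°, 180°]: 35.93°.
Δφ = 35.78 − -38.85 = 74.63°.
a = sin²(Δφ/2) + cos φ₁ · cos φ₂ · sin²(Δλ/2) = 0.427580.
c = 2·atan2(√a, √(1−a)) = 1.42545 rad → d = 6371·c ≈ 9081.51 km ≈ 4903.62 nmi.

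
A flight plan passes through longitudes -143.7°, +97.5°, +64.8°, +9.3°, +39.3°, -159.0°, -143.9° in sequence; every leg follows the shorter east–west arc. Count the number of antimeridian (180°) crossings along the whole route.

2

Leg 1: -143.7° → +97.5°, shortest Δλ = -118.8° (west) — crosses 180°.
Leg 2: +97.5° → +64.8°, shortest Δλ = -32.7° (west) — does not cross 180°.
Leg 3: +64.8° → +9.3°, shortest Δλ = -55.5° (west) — does not cross 180°.
Leg 4: +9.3° → +39.3°, shortest Δλ = 30.0° (east) — does not cross 180°.
Leg 5: +39.3° → -159.0°, shortest Δλ = 161.7° (east) — crosses 180°.
Leg 6: -159.0° → -143.9°, shortest Δλ = 15.1° (east) — does not cross 180°.
Total crossings: 2.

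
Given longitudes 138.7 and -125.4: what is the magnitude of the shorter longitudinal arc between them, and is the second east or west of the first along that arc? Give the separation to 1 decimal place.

Raw difference: -125.4 − 138.7 = -264.1°.
Normalise into (−180°, 180°]: -264.1° + 360° = 95.9°.
Positive ⇒ the second point lies to the east; separation 95.9°.

95.9° east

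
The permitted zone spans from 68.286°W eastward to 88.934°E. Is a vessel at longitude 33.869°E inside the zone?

Band width going east from -68.286° to +88.934°: ((88.934 − -68.286) mod 360) = 157.220°.
Offset of +33.869° east of the west edge: ((33.869 − -68.286) mod 360) = 102.155°.
102.155° ≤ 157.220° ⇒ inside.

Yes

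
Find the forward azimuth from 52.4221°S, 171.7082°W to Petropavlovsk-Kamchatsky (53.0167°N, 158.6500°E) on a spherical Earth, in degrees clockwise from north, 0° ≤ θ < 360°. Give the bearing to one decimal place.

341.7°

Δλ = 158.6500 − -171.7082 = 330.3582°; wrapped into (−180°, 180°]: -29.6418°.
θ = atan2( sin Δλ · cos φ₂ , cos φ₁ · sin φ₂ − sin φ₁ · cos φ₂ · cos Δλ )
  = atan2(-0.29753, 0.90152) = -18.264° → normalised to [0°, 360°): 341.736°.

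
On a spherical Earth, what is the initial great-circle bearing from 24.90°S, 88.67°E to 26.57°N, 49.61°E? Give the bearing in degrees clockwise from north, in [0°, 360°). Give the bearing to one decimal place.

321.1°

Δλ = 49.61 − 88.67 = -39.06°.
θ = atan2( sin Δλ · cos φ₂ , cos φ₁ · sin φ₂ − sin φ₁ · cos φ₂ · cos Δλ )
  = atan2(-0.56358, 0.69811) = -38.914° → normalised to [0°, 360°): 321.086°.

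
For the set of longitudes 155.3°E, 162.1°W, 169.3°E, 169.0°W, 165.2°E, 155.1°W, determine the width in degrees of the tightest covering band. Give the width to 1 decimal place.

Sort the longitudes: -169.0°, -162.1°, -155.1°, +155.3°, +165.2°, +169.3°.
Eastward gaps between consecutive values (wrapping around): 6.9°, 7.0°, 310.4°, 9.9°, 4.1°, 21.7°.
Largest gap = 310.4° ⇒ minimal covering band is its complement: 360° − 310.4° = 49.6°.
Band runs from +155.3° eastward to -155.1°, crossing the antimeridian.

49.6°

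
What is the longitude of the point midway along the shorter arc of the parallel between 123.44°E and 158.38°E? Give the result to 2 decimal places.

140.91°E

Signed shortest Δλ from +123.44° to +158.38° is +34.94°.
Midpoint longitude = +123.44° + (+34.94°)/2 = +123.44° + 17.47° = +140.91°.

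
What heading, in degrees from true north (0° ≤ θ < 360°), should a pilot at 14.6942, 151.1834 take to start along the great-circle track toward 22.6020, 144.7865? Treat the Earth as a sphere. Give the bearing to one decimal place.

323.5°

Δλ = 144.7865 − 151.1834 = -6.3969°.
θ = atan2( sin Δλ · cos φ₂ , cos φ₁ · sin φ₂ − sin φ₁ · cos φ₂ · cos Δλ )
  = atan2(-0.10286, 0.13904) = -36.494° → normalised to [0°, 360°): 323.506°.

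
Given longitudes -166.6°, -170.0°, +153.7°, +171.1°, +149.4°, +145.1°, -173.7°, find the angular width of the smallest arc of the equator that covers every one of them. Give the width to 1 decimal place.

Sort the longitudes: -173.7°, -170.0°, -166.6°, +145.1°, +149.4°, +153.7°, +171.1°.
Eastward gaps between consecutive values (wrapping around): 3.7°, 3.4°, 311.7°, 4.3°, 4.3°, 17.4°, 15.2°.
Largest gap = 311.7° ⇒ minimal covering band is its complement: 360° − 311.7° = 48.3°.
Band runs from +145.1° eastward to -166.6°, crossing the antimeridian.

48.3°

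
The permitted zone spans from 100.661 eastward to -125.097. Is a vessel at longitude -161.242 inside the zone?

Yes

Band width going east from +100.661° to -125.097°: ((-125.097 − 100.661) mod 360) = 134.242°.
Offset of -161.242° east of the west edge: ((-161.242 − 100.661) mod 360) = 98.097°.
98.097° ≤ 134.242° ⇒ inside.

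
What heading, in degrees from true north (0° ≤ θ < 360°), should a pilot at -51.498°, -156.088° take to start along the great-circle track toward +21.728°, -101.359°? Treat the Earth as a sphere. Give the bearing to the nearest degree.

49°

Δλ = -101.359 − -156.088 = 54.729°.
θ = atan2( sin Δλ · cos φ₂ , cos φ₁ · sin φ₂ − sin φ₁ · cos φ₂ · cos Δλ )
  = atan2(0.75842, 0.65026) = 49.391° → normalised to [0°, 360°): 49.391°.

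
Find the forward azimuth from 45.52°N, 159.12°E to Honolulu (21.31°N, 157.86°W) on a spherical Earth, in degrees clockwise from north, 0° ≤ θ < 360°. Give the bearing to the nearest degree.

Δλ = -157.86 − 159.12 = -316.98°; wrapped into (−180°, 180°]: 43.02°.
θ = atan2( sin Δλ · cos φ₂ , cos φ₁ · sin φ₂ − sin φ₁ · cos φ₂ · cos Δλ )
  = atan2(0.63561, -0.23135) = 110.001° → normalised to [0°, 360°): 110.001°.

110°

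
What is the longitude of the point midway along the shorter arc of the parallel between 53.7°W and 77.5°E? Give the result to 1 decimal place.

Signed shortest Δλ from -53.7° to +77.5° is +131.2°.
Midpoint longitude = -53.7° + (+131.2°)/2 = -53.7° + 65.6° = +11.9°.

11.9°E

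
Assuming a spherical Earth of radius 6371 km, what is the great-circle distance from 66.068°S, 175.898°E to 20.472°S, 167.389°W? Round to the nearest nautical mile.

Δλ = -167.389 − 175.898 = -343.287°; wrapped into (−180°, 180°]: 16.713°.
Δφ = -20.472 − -66.068 = 45.596°.
a = sin²(Δφ/2) + cos φ₁ · cos φ₂ · sin²(Δλ/2) = 0.158170.
c = 2·atan2(√a, √(1−a)) = 0.81803 rad → d = 6371·c ≈ 5211.67 km ≈ 2814.08 nmi.

2814 nmi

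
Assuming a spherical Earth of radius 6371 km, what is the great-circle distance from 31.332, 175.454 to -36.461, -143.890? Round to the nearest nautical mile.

Δλ = -143.890 − 175.454 = -319.344°; wrapped into (−180°, 180°]: 40.656°.
Δφ = -36.461 − 31.332 = -67.793°.
a = sin²(Δφ/2) + cos φ₁ · cos φ₂ · sin²(Δλ/2) = 0.393929.
c = 2·atan2(√a, √(1−a)) = 1.35703 rad → d = 6371·c ≈ 8645.64 km ≈ 4668.27 nmi.

4668 nmi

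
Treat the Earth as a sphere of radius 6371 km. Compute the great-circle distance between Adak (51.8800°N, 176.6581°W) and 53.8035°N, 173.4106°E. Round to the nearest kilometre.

Δλ = 173.4106 − -176.6581 = 350.0687°; wrapped into (−180°, 180°]: -9.9313°.
Δφ = 53.8035 − 51.8800 = 1.9235°.
a = sin²(Δφ/2) + cos φ₁ · cos φ₂ · sin²(Δλ/2) = 0.003013.
c = 2·atan2(√a, √(1−a)) = 0.10984 rad → d = 6371·c ≈ 699.79 km.

700 km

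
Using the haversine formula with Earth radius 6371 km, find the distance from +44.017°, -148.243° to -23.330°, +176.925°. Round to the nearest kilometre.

8287 km

Δλ = 176.925 − -148.243 = 325.168°; wrapped into (−180°, 180°]: -34.832°.
Δφ = -23.330 − 44.017 = -67.347°.
a = sin²(Δφ/2) + cos φ₁ · cos φ₂ · sin²(Δλ/2) = 0.366582.
c = 2·atan2(√a, √(1−a)) = 1.30069 rad → d = 6371·c ≈ 8286.68 km.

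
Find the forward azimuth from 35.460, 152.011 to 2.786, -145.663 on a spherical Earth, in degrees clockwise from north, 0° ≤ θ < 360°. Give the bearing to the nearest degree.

105°

Δλ = -145.663 − 152.011 = -297.674°; wrapped into (−180°, 180°]: 62.326°.
θ = atan2( sin Δλ · cos φ₂ , cos φ₁ · sin φ₂ − sin φ₁ · cos φ₂ · cos Δλ )
  = atan2(0.88456, -0.22953) = 104.547° → normalised to [0°, 360°): 104.547°.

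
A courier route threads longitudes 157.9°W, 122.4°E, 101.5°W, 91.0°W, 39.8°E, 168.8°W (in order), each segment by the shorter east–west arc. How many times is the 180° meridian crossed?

3

Leg 1: -157.9° → +122.4°, shortest Δλ = -79.7° (west) — crosses 180°.
Leg 2: +122.4° → -101.5°, shortest Δλ = 136.1° (east) — crosses 180°.
Leg 3: -101.5° → -91.0°, shortest Δλ = 10.5° (east) — does not cross 180°.
Leg 4: -91.0° → +39.8°, shortest Δλ = 130.8° (east) — does not cross 180°.
Leg 5: +39.8° → -168.8°, shortest Δλ = 151.4° (east) — crosses 180°.
Total crossings: 3.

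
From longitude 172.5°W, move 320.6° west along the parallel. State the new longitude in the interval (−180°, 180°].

133.1°W

Start at -172.5°; shift −320.6° → -493.1°.
-493.1° lies outside (−180°, 180°]; add 360° → -133.1°.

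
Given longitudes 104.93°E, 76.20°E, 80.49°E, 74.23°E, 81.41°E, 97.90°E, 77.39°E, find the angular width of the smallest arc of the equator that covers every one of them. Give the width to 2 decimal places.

Sort the longitudes: +74.23°, +76.20°, +77.39°, +80.49°, +81.41°, +97.90°, +104.93°.
Eastward gaps between consecutive values (wrapping around): 1.97°, 1.19°, 3.10°, 0.92°, 16.49°, 7.03°, 329.30°.
Largest gap = 329.30° ⇒ minimal covering band is its complement: 360° − 329.30° = 30.70°.
Band runs from +74.23° eastward to +104.93°.

30.70°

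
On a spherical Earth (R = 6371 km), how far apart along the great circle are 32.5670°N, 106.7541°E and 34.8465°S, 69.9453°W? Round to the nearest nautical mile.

Δλ = -69.9453 − 106.7541 = -176.6994°.
Δφ = -34.8465 − 32.5670 = -67.4135°.
a = sin²(Δφ/2) + cos φ₁ · cos φ₂ · sin²(Δλ/2) = 0.999031.
c = 2·atan2(√a, √(1−a)) = 3.07932 rad → d = 6371·c ≈ 19618.32 km ≈ 10593.04 nmi.

10593 nmi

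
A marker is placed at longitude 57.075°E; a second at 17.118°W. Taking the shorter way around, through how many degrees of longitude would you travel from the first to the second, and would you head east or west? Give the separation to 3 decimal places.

Raw difference: -17.118 − 57.075 = -74.193°.
Normalise into (−180°, 180°]: -74.193° stays -74.193°.
Negative ⇒ the second point lies to the west; separation 74.193°.

74.193° west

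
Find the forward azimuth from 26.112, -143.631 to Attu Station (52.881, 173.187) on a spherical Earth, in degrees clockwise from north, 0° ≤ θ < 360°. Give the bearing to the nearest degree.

322°

Δλ = 173.187 − -143.631 = 316.818°; wrapped into (−180°, 180°]: -43.182°.
θ = atan2( sin Δλ · cos φ₂ , cos φ₁ · sin φ₂ − sin φ₁ · cos φ₂ · cos Δλ )
  = atan2(-0.41297, 0.52232) = -38.331° → normalised to [0°, 360°): 321.669°.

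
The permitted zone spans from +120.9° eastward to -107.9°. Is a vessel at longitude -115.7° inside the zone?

Yes

Band width going east from +120.9° to -107.9°: ((-107.9 − 120.9) mod 360) = 131.2°.
Offset of -115.7° east of the west edge: ((-115.7 − 120.9) mod 360) = 123.4°.
123.4° ≤ 131.2° ⇒ inside.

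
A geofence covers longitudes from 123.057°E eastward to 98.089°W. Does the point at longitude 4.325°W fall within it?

Band width going east from +123.057° to -98.089°: ((-98.089 − 123.057) mod 360) = 138.854°.
Offset of -4.325° east of the west edge: ((-4.325 − 123.057) mod 360) = 232.618°.
232.618° > 138.854° ⇒ outside.

No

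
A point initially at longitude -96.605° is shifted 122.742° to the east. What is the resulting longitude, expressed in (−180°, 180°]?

Start at -96.605°; shift +122.742° → +26.137°.
+26.137° already lies in (−180°, 180°].

+26.137°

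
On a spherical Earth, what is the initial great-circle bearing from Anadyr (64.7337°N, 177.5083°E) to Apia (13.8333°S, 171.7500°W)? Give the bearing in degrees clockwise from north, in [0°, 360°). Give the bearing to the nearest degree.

169°

Δλ = -171.7500 − 177.5083 = -349.2583°; wrapped into (−180°, 180°]: 10.7417°.
θ = atan2( sin Δλ · cos φ₂ , cos φ₁ · sin φ₂ − sin φ₁ · cos φ₂ · cos Δλ )
  = atan2(0.18098, -0.96477) = 169.376° → normalised to [0°, 360°): 169.376°.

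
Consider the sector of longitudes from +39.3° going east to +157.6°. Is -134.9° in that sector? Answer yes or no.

No

Band width going east from +39.3° to +157.6°: ((157.6 − 39.3) mod 360) = 118.3°.
Offset of -134.9° east of the west edge: ((-134.9 − 39.3) mod 360) = 185.8°.
185.8° > 118.3° ⇒ outside.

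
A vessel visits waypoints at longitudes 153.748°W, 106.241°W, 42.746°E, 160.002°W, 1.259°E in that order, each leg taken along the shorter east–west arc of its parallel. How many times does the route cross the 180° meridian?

Leg 1: -153.748° → -106.241°, shortest Δλ = 47.507° (east) — does not cross 180°.
Leg 2: -106.241° → +42.746°, shortest Δλ = 148.987° (east) — does not cross 180°.
Leg 3: +42.746° → -160.002°, shortest Δλ = 157.252° (east) — crosses 180°.
Leg 4: -160.002° → +1.259°, shortest Δλ = 161.261° (east) — does not cross 180°.
Total crossings: 1.

1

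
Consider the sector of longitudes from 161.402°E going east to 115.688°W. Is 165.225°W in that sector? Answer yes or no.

Band width going east from +161.402° to -115.688°: ((-115.688 − 161.402) mod 360) = 82.910°.
Offset of -165.225° east of the west edge: ((-165.225 − 161.402) mod 360) = 33.373°.
33.373° ≤ 82.910° ⇒ inside.

Yes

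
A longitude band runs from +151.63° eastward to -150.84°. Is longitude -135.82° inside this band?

Band width going east from +151.63° to -150.84°: ((-150.84 − 151.63) mod 360) = 57.53°.
Offset of -135.82° east of the west edge: ((-135.82 − 151.63) mod 360) = 72.55°.
72.55° > 57.53° ⇒ outside.

No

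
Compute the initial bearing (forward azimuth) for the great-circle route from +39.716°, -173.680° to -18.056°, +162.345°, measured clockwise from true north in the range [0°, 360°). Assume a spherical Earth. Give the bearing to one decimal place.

206.0°

Δλ = 162.345 − -173.680 = 336.025°; wrapped into (−180°, 180°]: -23.975°.
θ = atan2( sin Δλ · cos φ₂ , cos φ₁ · sin φ₂ − sin φ₁ · cos φ₂ · cos Δλ )
  = atan2(-0.38633, -0.79352) = -154.041° → normalised to [0°, 360°): 205.959°.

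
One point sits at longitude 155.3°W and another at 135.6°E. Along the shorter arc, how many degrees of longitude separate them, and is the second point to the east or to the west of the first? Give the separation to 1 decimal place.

69.1° west

Raw difference: 135.6 − -155.3 = 290.9°.
Normalise into (−180°, 180°]: 290.9° − 360° = -69.1°.
Negative ⇒ the second point lies to the west; separation 69.1°.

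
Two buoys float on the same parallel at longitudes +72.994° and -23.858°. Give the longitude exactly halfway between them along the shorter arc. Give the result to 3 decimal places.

Signed shortest Δλ from +72.994° to -23.858° is -96.852°.
Midpoint longitude = +72.994° + (-96.852°)/2 = +72.994° − 48.426° = +24.568°.

+24.568°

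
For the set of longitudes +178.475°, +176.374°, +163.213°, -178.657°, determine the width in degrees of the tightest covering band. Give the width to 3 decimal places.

18.130°

Sort the longitudes: -178.657°, +163.213°, +176.374°, +178.475°.
Eastward gaps between consecutive values (wrapping around): 341.870°, 13.161°, 2.101°, 2.868°.
Largest gap = 341.870° ⇒ minimal covering band is its complement: 360° − 341.870° = 18.130°.
Band runs from +163.213° eastward to -178.657°, crossing the antimeridian.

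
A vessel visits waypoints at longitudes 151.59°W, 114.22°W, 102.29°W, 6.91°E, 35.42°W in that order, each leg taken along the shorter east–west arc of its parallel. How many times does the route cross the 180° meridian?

Leg 1: -151.59° → -114.22°, shortest Δλ = 37.37° (east) — does not cross 180°.
Leg 2: -114.22° → -102.29°, shortest Δλ = 11.93° (east) — does not cross 180°.
Leg 3: -102.29° → +6.91°, shortest Δλ = 109.2° (east) — does not cross 180°.
Leg 4: +6.91° → -35.42°, shortest Δλ = -42.33° (west) — does not cross 180°.
Total crossings: 0.

0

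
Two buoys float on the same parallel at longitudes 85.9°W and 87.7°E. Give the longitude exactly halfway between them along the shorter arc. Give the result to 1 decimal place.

Signed shortest Δλ from -85.9° to +87.7° is +173.6°.
Midpoint longitude = -85.9° + (+173.6°)/2 = -85.9° + 86.8° = +0.9°.

0.9°E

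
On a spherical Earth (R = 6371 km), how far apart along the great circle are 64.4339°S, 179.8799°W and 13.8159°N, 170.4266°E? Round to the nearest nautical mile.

4719 nmi

Δλ = 170.4266 − -179.8799 = 350.3065°; wrapped into (−180°, 180°]: -9.6935°.
Δφ = 13.8159 − -64.4339 = 78.2498°.
a = sin²(Δφ/2) + cos φ₁ · cos φ₂ · sin²(Δλ/2) = 0.401169.
c = 2·atan2(√a, √(1−a)) = 1.37182 rad → d = 6371·c ≈ 8739.89 km ≈ 4719.16 nmi.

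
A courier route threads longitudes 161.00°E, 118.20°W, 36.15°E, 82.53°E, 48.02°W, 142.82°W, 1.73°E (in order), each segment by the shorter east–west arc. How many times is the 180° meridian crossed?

Leg 1: +161.00° → -118.20°, shortest Δλ = 80.8° (east) — crosses 180°.
Leg 2: -118.20° → +36.15°, shortest Δλ = 154.35° (east) — does not cross 180°.
Leg 3: +36.15° → +82.53°, shortest Δλ = 46.38° (east) — does not cross 180°.
Leg 4: +82.53° → -48.02°, shortest Δλ = -130.55° (west) — does not cross 180°.
Leg 5: -48.02° → -142.82°, shortest Δλ = -94.8° (west) — does not cross 180°.
Leg 6: -142.82° → +1.73°, shortest Δλ = 144.55° (east) — does not cross 180°.
Total crossings: 1.

1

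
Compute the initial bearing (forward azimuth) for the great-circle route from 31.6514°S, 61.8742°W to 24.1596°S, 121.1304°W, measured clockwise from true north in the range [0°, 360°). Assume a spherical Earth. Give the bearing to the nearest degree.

262°

Δλ = -121.1304 − -61.8742 = -59.2562°.
θ = atan2( sin Δλ · cos φ₂ , cos φ₁ · sin φ₂ − sin φ₁ · cos φ₂ · cos Δλ )
  = atan2(-0.78418, -0.10365) = -97.529° → normalised to [0°, 360°): 262.471°.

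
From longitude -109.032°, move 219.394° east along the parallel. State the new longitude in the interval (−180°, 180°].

+110.362°

Start at -109.032°; shift +219.394° → +110.362°.
+110.362° already lies in (−180°, 180°].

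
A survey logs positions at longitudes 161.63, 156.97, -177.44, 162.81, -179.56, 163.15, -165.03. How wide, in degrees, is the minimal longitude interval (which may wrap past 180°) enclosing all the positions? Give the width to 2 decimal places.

38.00°

Sort the longitudes: -179.56°, -177.44°, -165.03°, +156.97°, +161.63°, +162.81°, +163.15°.
Eastward gaps between consecutive values (wrapping around): 2.12°, 12.41°, 322.00°, 4.66°, 1.18°, 0.34°, 17.29°.
Largest gap = 322.00° ⇒ minimal covering band is its complement: 360° − 322.00° = 38.00°.
Band runs from +156.97° eastward to -165.03°, crossing the antimeridian.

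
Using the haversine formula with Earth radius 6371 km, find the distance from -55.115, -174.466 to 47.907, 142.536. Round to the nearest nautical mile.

6554 nmi

Δλ = 142.536 − -174.466 = 317.002°; wrapped into (−180°, 180°]: -42.998°.
Δφ = 47.907 − -55.115 = 103.022°.
a = sin²(Δφ/2) + cos φ₁ · cos φ₂ · sin²(Δλ/2) = 0.664156.
c = 2·atan2(√a, √(1−a)) = 1.90531 rad → d = 6371·c ≈ 12138.74 km ≈ 6554.40 nmi.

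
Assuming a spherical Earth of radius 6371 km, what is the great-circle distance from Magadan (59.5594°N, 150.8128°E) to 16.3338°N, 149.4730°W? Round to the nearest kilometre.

6762 km

Δλ = -149.4730 − 150.8128 = -300.2858°; wrapped into (−180°, 180°]: 59.7142°.
Δφ = 16.3338 − 59.5594 = -43.2256°.
a = sin²(Δφ/2) + cos φ₁ · cos φ₂ · sin²(Δλ/2) = 0.256169.
c = 2·atan2(√a, √(1−a)) = 1.06139 rad → d = 6371·c ≈ 6762.10 km.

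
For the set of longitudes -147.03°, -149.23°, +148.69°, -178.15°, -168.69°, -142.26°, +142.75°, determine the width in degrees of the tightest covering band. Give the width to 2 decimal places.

Sort the longitudes: -178.15°, -168.69°, -149.23°, -147.03°, -142.26°, +142.75°, +148.69°.
Eastward gaps between consecutive values (wrapping around): 9.46°, 19.46°, 2.20°, 4.77°, 285.01°, 5.94°, 33.16°.
Largest gap = 285.01° ⇒ minimal covering band is its complement: 360° − 285.01° = 74.99°.
Band runs from +142.75° eastward to -142.26°, crossing the antimeridian.

74.99°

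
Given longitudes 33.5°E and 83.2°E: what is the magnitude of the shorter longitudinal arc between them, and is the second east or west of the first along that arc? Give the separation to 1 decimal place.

Raw difference: 83.2 − 33.5 = 49.7°.
Normalise into (−180°, 180°]: 49.7° stays 49.7°.
Positive ⇒ the second point lies to the east; separation 49.7°.

49.7° east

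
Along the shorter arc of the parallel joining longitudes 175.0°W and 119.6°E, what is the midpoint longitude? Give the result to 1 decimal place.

Signed shortest Δλ from -175.0° to +119.6° is -65.4°.
Midpoint longitude = -175.0° + (-65.4°)/2 = -175.0° − 32.7° = -207.7°.
Normalise into (−180°, 180°]: +152.3°.
(The naïve average (-175.0 + +119.6)/2 = -27.7° is on the wrong side of the globe.)

152.3°E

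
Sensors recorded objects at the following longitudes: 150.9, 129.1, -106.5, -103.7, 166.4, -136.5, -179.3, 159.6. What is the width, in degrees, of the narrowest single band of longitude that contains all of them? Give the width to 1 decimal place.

127.2°

Sort the longitudes: -179.3°, -136.5°, -106.5°, -103.7°, +129.1°, +150.9°, +159.6°, +166.4°.
Eastward gaps between consecutive values (wrapping around): 42.8°, 30.0°, 2.8°, 232.8°, 21.8°, 8.7°, 6.8°, 14.3°.
Largest gap = 232.8° ⇒ minimal covering band is its complement: 360° − 232.8° = 127.2°.
Band runs from +129.1° eastward to -103.7°, crossing the antimeridian.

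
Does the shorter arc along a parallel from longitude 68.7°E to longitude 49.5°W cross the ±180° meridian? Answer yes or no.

Signed shortest Δλ = ((-49.5 − 68.7 + 180) mod 360) − 180 = -118.2°.
Going west by 118.2° from +68.7° reaches -49.5° without touching 180°.

No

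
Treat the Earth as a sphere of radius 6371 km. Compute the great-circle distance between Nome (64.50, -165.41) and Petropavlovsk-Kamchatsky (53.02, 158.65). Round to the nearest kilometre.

Δλ = 158.65 − -165.41 = 324.06°; wrapped into (−180°, 180°]: -35.94°.
Δφ = 53.02 − 64.50 = -11.48°.
a = sin²(Δφ/2) + cos φ₁ · cos φ₂ · sin²(Δλ/2) = 0.034652.
c = 2·atan2(√a, √(1−a)) = 0.37449 rad → d = 6371·c ≈ 2385.86 km.

2386 km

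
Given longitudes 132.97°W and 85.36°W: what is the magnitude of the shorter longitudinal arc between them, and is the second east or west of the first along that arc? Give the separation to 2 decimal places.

Raw difference: -85.36 − -132.97 = 47.61°.
Normalise into (−180°, 180°]: 47.61° stays 47.61°.
Positive ⇒ the second point lies to the east; separation 47.61°.

47.61° east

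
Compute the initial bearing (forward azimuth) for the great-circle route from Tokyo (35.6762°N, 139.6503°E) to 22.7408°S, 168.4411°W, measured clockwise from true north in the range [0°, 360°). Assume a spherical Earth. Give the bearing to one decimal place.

Δλ = -168.4411 − 139.6503 = -308.0914°; wrapped into (−180°, 180°]: 51.9086°.
θ = atan2( sin Δλ · cos φ₂ , cos φ₁ · sin φ₂ − sin φ₁ · cos φ₂ · cos Δλ )
  = atan2(0.72585, -0.64583) = 131.662° → normalised to [0°, 360°): 131.662°.

131.7°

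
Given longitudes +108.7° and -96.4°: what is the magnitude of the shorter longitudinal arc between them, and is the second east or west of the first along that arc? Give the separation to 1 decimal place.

Raw difference: -96.4 − 108.7 = -205.1°.
Normalise into (−180°, 180°]: -205.1° + 360° = 154.9°.
Positive ⇒ the second point lies to the east; separation 154.9°.

154.9° east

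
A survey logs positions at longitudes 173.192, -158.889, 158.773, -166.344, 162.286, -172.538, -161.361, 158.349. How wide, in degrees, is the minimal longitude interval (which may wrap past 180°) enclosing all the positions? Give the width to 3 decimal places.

42.762°

Sort the longitudes: -172.538°, -166.344°, -161.361°, -158.889°, +158.349°, +158.773°, +162.286°, +173.192°.
Eastward gaps between consecutive values (wrapping around): 6.194°, 4.983°, 2.472°, 317.238°, 0.424°, 3.513°, 10.906°, 14.270°.
Largest gap = 317.238° ⇒ minimal covering band is its complement: 360° − 317.238° = 42.762°.
Band runs from +158.349° eastward to -158.889°, crossing the antimeridian.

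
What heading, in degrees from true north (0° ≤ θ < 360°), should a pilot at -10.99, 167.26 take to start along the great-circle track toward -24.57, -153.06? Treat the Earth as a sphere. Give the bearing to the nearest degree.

Δλ = -153.06 − 167.26 = -320.32°; wrapped into (−180°, 180°]: 39.68°.
θ = atan2( sin Δλ · cos φ₂ , cos φ₁ · sin φ₂ − sin φ₁ · cos φ₂ · cos Δλ )
  = atan2(0.58069, -0.27474) = 115.321° → normalised to [0°, 360°): 115.321°.

115°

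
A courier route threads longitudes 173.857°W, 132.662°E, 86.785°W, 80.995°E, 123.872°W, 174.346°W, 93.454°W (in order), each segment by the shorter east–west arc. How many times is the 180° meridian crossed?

3

Leg 1: -173.857° → +132.662°, shortest Δλ = -53.481° (west) — crosses 180°.
Leg 2: +132.662° → -86.785°, shortest Δλ = 140.553° (east) — crosses 180°.
Leg 3: -86.785° → +80.995°, shortest Δλ = 167.78° (east) — does not cross 180°.
Leg 4: +80.995° → -123.872°, shortest Δλ = 155.133° (east) — crosses 180°.
Leg 5: -123.872° → -174.346°, shortest Δλ = -50.474° (west) — does not cross 180°.
Leg 6: -174.346° → -93.454°, shortest Δλ = 80.892° (east) — does not cross 180°.
Total crossings: 3.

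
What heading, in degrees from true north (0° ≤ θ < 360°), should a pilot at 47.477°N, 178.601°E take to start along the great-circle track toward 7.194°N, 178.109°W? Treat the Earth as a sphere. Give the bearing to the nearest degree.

Δλ = -178.109 − 178.601 = -356.710°; wrapped into (−180°, 180°]: 3.290°.
θ = atan2( sin Δλ · cos φ₂ , cos φ₁ · sin φ₂ − sin φ₁ · cos φ₂ · cos Δλ )
  = atan2(0.05694, -0.64536) = 174.958° → normalised to [0°, 360°): 174.958°.

175°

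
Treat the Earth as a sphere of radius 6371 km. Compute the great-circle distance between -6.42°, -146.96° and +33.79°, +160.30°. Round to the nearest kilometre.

Δλ = 160.30 − -146.96 = 307.26°; wrapped into (−180°, 180°]: -52.74°.
Δφ = 33.79 − -6.42 = 40.21°.
a = sin²(Δφ/2) + cos φ₁ · cos φ₂ · sin²(Δλ/2) = 0.281089.
c = 2·atan2(√a, √(1−a)) = 1.11762 rad → d = 6371·c ≈ 7120.37 km.

7120 km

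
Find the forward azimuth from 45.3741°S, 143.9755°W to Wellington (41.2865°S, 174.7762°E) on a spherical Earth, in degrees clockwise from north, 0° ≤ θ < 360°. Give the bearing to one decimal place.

262.9°

Δλ = 174.7762 − -143.9755 = 318.7517°; wrapped into (−180°, 180°]: -41.2483°.
θ = atan2( sin Δλ · cos φ₂ , cos φ₁ · sin φ₂ − sin φ₁ · cos φ₂ · cos Δλ )
  = atan2(-0.49543, -0.06142) = -97.067° → normalised to [0°, 360°): 262.933°.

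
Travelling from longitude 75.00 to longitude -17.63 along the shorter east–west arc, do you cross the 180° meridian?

No

Signed shortest Δλ = ((-17.63 − 75.00 + 180) mod 360) − 180 = -92.63°.
Going west by 92.63° from +75.00° reaches -17.63° without touching 180°.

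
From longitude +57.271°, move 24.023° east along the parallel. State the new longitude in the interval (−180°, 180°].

Start at +57.271°; shift +24.023° → +81.294°.
+81.294° already lies in (−180°, 180°].

+81.294°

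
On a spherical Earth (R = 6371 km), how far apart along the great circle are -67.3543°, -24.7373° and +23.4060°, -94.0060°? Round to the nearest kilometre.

Δλ = -94.0060 − -24.7373 = -69.2687°.
Δφ = 23.4060 − -67.3543 = 90.7603°.
a = sin²(Δφ/2) + cos φ₁ · cos φ₂ · sin²(Δλ/2) = 0.620769.
c = 2·atan2(√a, √(1−a)) = 1.81475 rad → d = 6371·c ≈ 11561.75 km.

11562 km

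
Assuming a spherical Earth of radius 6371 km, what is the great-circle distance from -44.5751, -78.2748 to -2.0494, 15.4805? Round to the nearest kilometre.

10145 km

Δλ = 15.4805 − -78.2748 = 93.7553°.
Δφ = -2.0494 − -44.5751 = 42.5257°.
a = sin²(Δφ/2) + cos φ₁ · cos φ₂ · sin²(Δλ/2) = 0.510763.
c = 2·atan2(√a, √(1−a)) = 1.59232 rad → d = 6371·c ≈ 10144.70 km.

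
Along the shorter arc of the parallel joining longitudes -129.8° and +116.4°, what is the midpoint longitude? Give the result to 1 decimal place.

+173.3°

Signed shortest Δλ from -129.8° to +116.4° is -113.8°.
Midpoint longitude = -129.8° + (-113.8°)/2 = -129.8° − 56.9° = -186.7°.
Normalise into (−180°, 180°]: +173.3°.
(The naïve average (-129.8 + +116.4)/2 = -6.7° is on the wrong side of the globe.)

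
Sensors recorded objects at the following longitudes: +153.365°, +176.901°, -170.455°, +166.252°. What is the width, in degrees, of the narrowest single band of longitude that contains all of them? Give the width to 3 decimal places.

36.180°

Sort the longitudes: -170.455°, +153.365°, +166.252°, +176.901°.
Eastward gaps between consecutive values (wrapping around): 323.820°, 12.887°, 10.649°, 12.644°.
Largest gap = 323.820° ⇒ minimal covering band is its complement: 360° − 323.820° = 36.180°.
Band runs from +153.365° eastward to -170.455°, crossing the antimeridian.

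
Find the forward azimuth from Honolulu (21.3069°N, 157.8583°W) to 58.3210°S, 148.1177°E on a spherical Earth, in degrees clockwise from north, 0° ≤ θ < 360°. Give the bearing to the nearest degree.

205°

Δλ = 148.1177 − -157.8583 = 305.9760°; wrapped into (−180°, 180°]: -54.0240°.
θ = atan2( sin Δλ · cos φ₂ , cos φ₁ · sin φ₂ − sin φ₁ · cos φ₂ · cos Δλ )
  = atan2(-0.42499, -0.90493) = -154.843° → normalised to [0°, 360°): 205.157°.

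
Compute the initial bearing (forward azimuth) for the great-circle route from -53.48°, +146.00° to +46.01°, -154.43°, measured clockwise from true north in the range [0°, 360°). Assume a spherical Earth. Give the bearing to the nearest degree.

40°

Δλ = -154.43 − 146.00 = -300.43°; wrapped into (−180°, 180°]: 59.57°.
θ = atan2( sin Δλ · cos φ₂ , cos φ₁ · sin φ₂ − sin φ₁ · cos φ₂ · cos Δλ )
  = atan2(0.59886, 0.71085) = 40.113° → normalised to [0°, 360°): 40.113°.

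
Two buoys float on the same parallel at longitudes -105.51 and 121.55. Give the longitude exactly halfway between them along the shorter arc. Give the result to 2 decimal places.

-171.98°

Signed shortest Δλ from -105.51° to +121.55° is -132.94°.
Midpoint longitude = -105.51° + (-132.94°)/2 = -105.51° − 66.47° = -171.98°.
(The naïve average (-105.51 + +121.55)/2 = 8.02° is on the wrong side of the globe.)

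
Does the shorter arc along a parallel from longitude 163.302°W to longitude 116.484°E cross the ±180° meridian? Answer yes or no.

Naïve |116.484 − -163.302| = 279.786° > 180°, so the shorter arc goes the other way round — across 180°.
Signed shortest Δλ = ((116.484 − -163.302 + 180) mod 360) − 180 = -80.214°.
Going west by 80.214° from -163.302° passes through 180° before reaching +116.484°.

Yes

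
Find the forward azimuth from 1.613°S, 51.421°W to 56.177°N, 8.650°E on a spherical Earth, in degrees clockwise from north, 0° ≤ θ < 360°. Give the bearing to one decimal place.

Δλ = 8.650 − -51.421 = 60.071°.
θ = atan2( sin Δλ · cos φ₂ , cos φ₁ · sin φ₂ − sin φ₁ · cos φ₂ · cos Δλ )
  = atan2(0.48240, 0.83825) = 29.920° → normalised to [0°, 360°): 29.920°.

29.9°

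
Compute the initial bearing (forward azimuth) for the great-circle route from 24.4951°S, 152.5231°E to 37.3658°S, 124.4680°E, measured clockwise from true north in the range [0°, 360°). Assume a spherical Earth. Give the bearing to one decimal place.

235.0°

Δλ = 124.4680 − 152.5231 = -28.0551°.
θ = atan2( sin Δλ · cos φ₂ , cos φ₁ · sin φ₂ − sin φ₁ · cos φ₂ · cos Δλ )
  = atan2(-0.37380, -0.26147) = -124.973° → normalised to [0°, 360°): 235.027°.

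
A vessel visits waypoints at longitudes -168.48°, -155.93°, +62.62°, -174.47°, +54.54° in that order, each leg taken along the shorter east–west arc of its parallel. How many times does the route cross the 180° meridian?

Leg 1: -168.48° → -155.93°, shortest Δλ = 12.55° (east) — does not cross 180°.
Leg 2: -155.93° → +62.62°, shortest Δλ = -141.45° (west) — crosses 180°.
Leg 3: +62.62° → -174.47°, shortest Δλ = 122.91° (east) — crosses 180°.
Leg 4: -174.47° → +54.54°, shortest Δλ = -130.99° (west) — crosses 180°.
Total crossings: 3.

3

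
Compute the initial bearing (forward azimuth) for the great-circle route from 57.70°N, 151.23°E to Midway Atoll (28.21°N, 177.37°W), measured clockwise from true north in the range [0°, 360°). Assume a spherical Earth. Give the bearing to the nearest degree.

130°

Δλ = -177.37 − 151.23 = -328.60°; wrapped into (−180°, 180°]: 31.40°.
θ = atan2( sin Δλ · cos φ₂ , cos φ₁ · sin φ₂ − sin φ₁ · cos φ₂ · cos Δλ )
  = atan2(0.45912, -0.38319) = 129.849° → normalised to [0°, 360°): 129.849°.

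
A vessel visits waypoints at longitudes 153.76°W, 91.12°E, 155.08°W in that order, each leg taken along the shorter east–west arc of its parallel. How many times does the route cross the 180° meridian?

Leg 1: -153.76° → +91.12°, shortest Δλ = -115.12° (west) — crosses 180°.
Leg 2: +91.12° → -155.08°, shortest Δλ = 113.8° (east) — crosses 180°.
Total crossings: 2.

2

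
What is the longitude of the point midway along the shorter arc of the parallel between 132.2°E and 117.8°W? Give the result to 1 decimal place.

172.8°W

Signed shortest Δλ from +132.2° to -117.8° is +110.0°.
Midpoint longitude = +132.2° + (+110.0°)/2 = +132.2° + 55.0° = +187.2°.
Normalise into (−180°, 180°]: -172.8°.
(The naïve average (+132.2 + -117.8)/2 = 7.2° is on the wrong side of the globe.)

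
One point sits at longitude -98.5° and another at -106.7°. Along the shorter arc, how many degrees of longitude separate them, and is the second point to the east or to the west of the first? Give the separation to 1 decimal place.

Raw difference: -106.7 − -98.5 = -8.2°.
Normalise into (−180°, 180°]: -8.2° stays -8.2°.
Negative ⇒ the second point lies to the west; separation 8.2°.

8.2° west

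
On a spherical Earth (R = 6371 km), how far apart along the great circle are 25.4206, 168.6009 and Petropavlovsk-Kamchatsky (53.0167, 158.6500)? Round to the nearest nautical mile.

1717 nmi

Δλ = 158.6500 − 168.6009 = -9.9509°.
Δφ = 53.0167 − 25.4206 = 27.5961°.
a = sin²(Δφ/2) + cos φ₁ · cos φ₂ · sin²(Δλ/2) = 0.060969.
c = 2·atan2(√a, √(1−a)) = 0.49900 rad → d = 6371·c ≈ 3179.13 km ≈ 1716.59 nmi.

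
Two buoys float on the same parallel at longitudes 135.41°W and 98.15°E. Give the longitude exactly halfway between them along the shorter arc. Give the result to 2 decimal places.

Signed shortest Δλ from -135.41° to +98.15° is -126.44°.
Midpoint longitude = -135.41° + (-126.44°)/2 = -135.41° − 63.22° = -198.63°.
Normalise into (−180°, 180°]: +161.37°.
(The naïve average (-135.41 + +98.15)/2 = -18.63° is on the wrong side of the globe.)

161.37°E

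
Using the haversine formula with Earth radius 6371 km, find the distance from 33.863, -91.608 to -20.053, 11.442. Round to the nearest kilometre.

12403 km

Δλ = 11.442 − -91.608 = 103.050°.
Δφ = -20.053 − 33.863 = -53.916°.
a = sin²(Δφ/2) + cos φ₁ · cos φ₂ · sin²(Δλ/2) = 0.683597.
c = 2·atan2(√a, √(1−a)) = 1.94679 rad → d = 6371·c ≈ 12402.97 km.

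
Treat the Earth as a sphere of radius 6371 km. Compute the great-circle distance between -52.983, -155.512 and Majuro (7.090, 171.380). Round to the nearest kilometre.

7373 km

Δλ = 171.380 − -155.512 = 326.892°; wrapped into (−180°, 180°]: -33.108°.
Δφ = 7.090 − -52.983 = 60.073°.
a = sin²(Δφ/2) + cos φ₁ · cos φ₂ · sin²(Δλ/2) = 0.299052.
c = 2·atan2(√a, √(1−a)) = 1.15721 rad → d = 6371·c ≈ 7372.58 km.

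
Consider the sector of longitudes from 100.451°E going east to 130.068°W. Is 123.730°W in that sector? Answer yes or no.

Band width going east from +100.451° to -130.068°: ((-130.068 − 100.451) mod 360) = 129.481°.
Offset of -123.730° east of the west edge: ((-123.730 − 100.451) mod 360) = 135.819°.
135.819° > 129.481° ⇒ outside.

No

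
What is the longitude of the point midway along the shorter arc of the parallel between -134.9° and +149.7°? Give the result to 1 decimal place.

-172.6°

Signed shortest Δλ from -134.9° to +149.7° is -75.4°.
Midpoint longitude = -134.9° + (-75.4°)/2 = -134.9° − 37.7° = -172.6°.
(The naïve average (-134.9 + +149.7)/2 = 7.4° is on the wrong side of the globe.)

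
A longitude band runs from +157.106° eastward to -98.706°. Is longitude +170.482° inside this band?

Yes

Band width going east from +157.106° to -98.706°: ((-98.706 − 157.106) mod 360) = 104.188°.
Offset of +170.482° east of the west edge: ((170.482 − 157.106) mod 360) = 13.376°.
13.376° ≤ 104.188° ⇒ inside.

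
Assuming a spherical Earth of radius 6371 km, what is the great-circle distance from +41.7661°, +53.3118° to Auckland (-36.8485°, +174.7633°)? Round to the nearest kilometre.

Δλ = 174.7633 − 53.3118 = 121.4515°.
Δφ = -36.8485 − 41.7661 = -78.6146°.
a = sin²(Δφ/2) + cos φ₁ · cos φ₂ · sin²(Δλ/2) = 0.855443.
c = 2·atan2(√a, √(1−a)) = 2.36155 rad → d = 6371·c ≈ 15045.45 km.

15045 km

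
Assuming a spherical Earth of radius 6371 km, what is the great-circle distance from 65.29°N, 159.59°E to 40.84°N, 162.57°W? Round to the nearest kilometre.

3609 km

Δλ = -162.57 − 159.59 = -322.16°; wrapped into (−180°, 180°]: 37.84°.
Δφ = 40.84 − 65.29 = -24.45°.
a = sin²(Δφ/2) + cos φ₁ · cos φ₂ · sin²(Δλ/2) = 0.078088.
c = 2·atan2(√a, √(1−a)) = 0.56643 rad → d = 6371·c ≈ 3608.71 km.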